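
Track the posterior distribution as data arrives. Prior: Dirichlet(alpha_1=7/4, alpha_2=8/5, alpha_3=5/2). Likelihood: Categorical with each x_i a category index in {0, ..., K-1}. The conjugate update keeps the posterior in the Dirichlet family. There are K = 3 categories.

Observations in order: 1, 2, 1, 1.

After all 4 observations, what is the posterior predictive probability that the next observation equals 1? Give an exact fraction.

92/197

obs 1: x=1 → posterior Dirichlet(7/4, 13/5, 5/2)
obs 2: x=2 → posterior Dirichlet(7/4, 13/5, 7/2)
obs 3: x=1 → posterior Dirichlet(7/4, 18/5, 7/2)
obs 4: x=1 → posterior Dirichlet(7/4, 23/5, 7/2)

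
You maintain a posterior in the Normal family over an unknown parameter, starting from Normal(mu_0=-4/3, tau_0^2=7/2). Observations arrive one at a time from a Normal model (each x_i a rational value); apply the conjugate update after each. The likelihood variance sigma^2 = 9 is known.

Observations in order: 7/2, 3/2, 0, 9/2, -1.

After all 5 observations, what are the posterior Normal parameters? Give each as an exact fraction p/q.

mu_0=71/106, tau_0^2=63/53

obs 1: x=7/2 → posterior Normal(1/50, 63/25)
obs 2: x=3/2 → posterior Normal(11/32, 63/32)
obs 3: x=0 → posterior Normal(11/39, 21/13)
obs 4: x=9/2 → posterior Normal(85/92, 63/46)
obs 5: x=-1 → posterior Normal(71/106, 63/53)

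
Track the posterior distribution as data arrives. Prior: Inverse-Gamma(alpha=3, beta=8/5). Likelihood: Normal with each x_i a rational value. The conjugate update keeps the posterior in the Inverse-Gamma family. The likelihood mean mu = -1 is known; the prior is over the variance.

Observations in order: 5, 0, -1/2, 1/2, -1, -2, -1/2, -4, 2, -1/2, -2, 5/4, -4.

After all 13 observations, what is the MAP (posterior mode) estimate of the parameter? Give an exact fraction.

obs 1: x=5 → posterior Inverse-Gamma(7/2, 98/5)
obs 2: x=0 → posterior Inverse-Gamma(4, 201/10)
obs 3: x=-1/2 → posterior Inverse-Gamma(9/2, 809/40)
obs 4: x=1/2 → posterior Inverse-Gamma(5, 427/20)
obs 5: x=-1 → posterior Inverse-Gamma(11/2, 427/20)
obs 6: x=-2 → posterior Inverse-Gamma(6, 437/20)
obs 7: x=-1/2 → posterior Inverse-Gamma(13/2, 879/40)
obs 8: x=-4 → posterior Inverse-Gamma(7, 1059/40)
obs 9: x=2 → posterior Inverse-Gamma(15/2, 1239/40)
obs 10: x=-1/2 → posterior Inverse-Gamma(8, 311/10)
obs 11: x=-2 → posterior Inverse-Gamma(17/2, 158/5)
obs 12: x=5/4 → posterior Inverse-Gamma(9, 5461/160)
obs 13: x=-4 → posterior Inverse-Gamma(19/2, 6181/160)

883/240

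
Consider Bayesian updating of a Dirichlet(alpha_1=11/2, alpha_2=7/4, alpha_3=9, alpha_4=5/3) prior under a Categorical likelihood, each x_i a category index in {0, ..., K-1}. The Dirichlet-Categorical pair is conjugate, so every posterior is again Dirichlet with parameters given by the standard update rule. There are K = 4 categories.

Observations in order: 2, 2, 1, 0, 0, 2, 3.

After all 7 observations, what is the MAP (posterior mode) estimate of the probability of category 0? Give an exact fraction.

obs 1: x=2 → posterior Dirichlet(11/2, 7/4, 10, 5/3)
obs 2: x=2 → posterior Dirichlet(11/2, 7/4, 11, 5/3)
obs 3: x=1 → posterior Dirichlet(11/2, 11/4, 11, 5/3)
obs 4: x=0 → posterior Dirichlet(13/2, 11/4, 11, 5/3)
obs 5: x=0 → posterior Dirichlet(15/2, 11/4, 11, 5/3)
obs 6: x=2 → posterior Dirichlet(15/2, 11/4, 12, 5/3)
obs 7: x=3 → posterior Dirichlet(15/2, 11/4, 12, 8/3)

78/251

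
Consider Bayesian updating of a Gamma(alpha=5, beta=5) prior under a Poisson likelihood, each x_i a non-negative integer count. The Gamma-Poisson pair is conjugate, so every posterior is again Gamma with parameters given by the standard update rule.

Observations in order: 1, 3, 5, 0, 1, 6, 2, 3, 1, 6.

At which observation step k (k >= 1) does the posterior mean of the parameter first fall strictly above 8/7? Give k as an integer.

obs 1: x=1 → posterior Gamma(6, 6)
obs 2: x=3 → posterior Gamma(9, 7)
obs 3: x=5 → posterior Gamma(14, 8)
obs 4: x=0 → posterior Gamma(14, 9)
obs 5: x=1 → posterior Gamma(15, 10)
obs 6: x=6 → posterior Gamma(21, 11)
obs 7: x=2 → posterior Gamma(23, 12)
obs 8: x=3 → posterior Gamma(26, 13)
obs 9: x=1 → posterior Gamma(27, 14)
obs 10: x=6 → posterior Gamma(33, 15)

k = 2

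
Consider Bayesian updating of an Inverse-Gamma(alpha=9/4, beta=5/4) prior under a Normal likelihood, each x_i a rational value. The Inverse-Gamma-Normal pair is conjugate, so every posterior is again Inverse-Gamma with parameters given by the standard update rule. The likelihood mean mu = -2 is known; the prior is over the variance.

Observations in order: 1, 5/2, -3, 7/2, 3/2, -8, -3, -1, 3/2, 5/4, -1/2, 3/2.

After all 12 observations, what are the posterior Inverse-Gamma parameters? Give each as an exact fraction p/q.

alpha=33/4, beta=2409/32

obs 1: x=1 → posterior Inverse-Gamma(11/4, 23/4)
obs 2: x=5/2 → posterior Inverse-Gamma(13/4, 127/8)
obs 3: x=-3 → posterior Inverse-Gamma(15/4, 131/8)
obs 4: x=7/2 → posterior Inverse-Gamma(17/4, 63/2)
obs 5: x=3/2 → posterior Inverse-Gamma(19/4, 301/8)
obs 6: x=-8 → posterior Inverse-Gamma(21/4, 445/8)
obs 7: x=-3 → posterior Inverse-Gamma(23/4, 449/8)
obs 8: x=-1 → posterior Inverse-Gamma(25/4, 453/8)
obs 9: x=3/2 → posterior Inverse-Gamma(27/4, 251/4)
obs 10: x=5/4 → posterior Inverse-Gamma(29/4, 2177/32)
obs 11: x=-1/2 → posterior Inverse-Gamma(31/4, 2213/32)
obs 12: x=3/2 → posterior Inverse-Gamma(33/4, 2409/32)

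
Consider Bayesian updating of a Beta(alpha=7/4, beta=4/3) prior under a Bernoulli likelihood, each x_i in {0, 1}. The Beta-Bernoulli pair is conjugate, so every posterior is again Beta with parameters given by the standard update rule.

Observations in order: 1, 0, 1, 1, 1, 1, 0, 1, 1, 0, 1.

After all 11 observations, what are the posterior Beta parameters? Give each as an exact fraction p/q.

obs 1: x=1 → posterior Beta(11/4, 4/3)
obs 2: x=0 → posterior Beta(11/4, 7/3)
obs 3: x=1 → posterior Beta(15/4, 7/3)
obs 4: x=1 → posterior Beta(19/4, 7/3)
obs 5: x=1 → posterior Beta(23/4, 7/3)
obs 6: x=1 → posterior Beta(27/4, 7/3)
obs 7: x=0 → posterior Beta(27/4, 10/3)
obs 8: x=1 → posterior Beta(31/4, 10/3)
obs 9: x=1 → posterior Beta(35/4, 10/3)
obs 10: x=0 → posterior Beta(35/4, 13/3)
obs 11: x=1 → posterior Beta(39/4, 13/3)

alpha=39/4, beta=13/3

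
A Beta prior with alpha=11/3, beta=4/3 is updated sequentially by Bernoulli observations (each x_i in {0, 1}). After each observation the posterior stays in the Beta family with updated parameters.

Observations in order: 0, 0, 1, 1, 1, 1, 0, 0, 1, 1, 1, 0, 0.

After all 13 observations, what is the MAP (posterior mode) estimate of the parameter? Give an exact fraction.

obs 1: x=0 → posterior Beta(11/3, 7/3)
obs 2: x=0 → posterior Beta(11/3, 10/3)
obs 3: x=1 → posterior Beta(14/3, 10/3)
obs 4: x=1 → posterior Beta(17/3, 10/3)
obs 5: x=1 → posterior Beta(20/3, 10/3)
obs 6: x=1 → posterior Beta(23/3, 10/3)
obs 7: x=0 → posterior Beta(23/3, 13/3)
obs 8: x=0 → posterior Beta(23/3, 16/3)
obs 9: x=1 → posterior Beta(26/3, 16/3)
obs 10: x=1 → posterior Beta(29/3, 16/3)
obs 11: x=1 → posterior Beta(32/3, 16/3)
obs 12: x=0 → posterior Beta(32/3, 19/3)
obs 13: x=0 → posterior Beta(32/3, 22/3)

29/48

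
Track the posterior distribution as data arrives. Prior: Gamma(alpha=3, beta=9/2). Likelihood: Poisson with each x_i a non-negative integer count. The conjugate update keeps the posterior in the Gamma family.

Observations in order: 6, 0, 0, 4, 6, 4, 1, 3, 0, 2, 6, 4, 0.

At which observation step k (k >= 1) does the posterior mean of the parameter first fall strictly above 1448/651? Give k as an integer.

obs 1: x=6 → posterior Gamma(9, 11/2)
obs 2: x=0 → posterior Gamma(9, 13/2)
obs 3: x=0 → posterior Gamma(9, 15/2)
obs 4: x=4 → posterior Gamma(13, 17/2)
obs 5: x=6 → posterior Gamma(19, 19/2)
obs 6: x=4 → posterior Gamma(23, 21/2)
obs 7: x=1 → posterior Gamma(24, 23/2)
obs 8: x=3 → posterior Gamma(27, 25/2)
obs 9: x=0 → posterior Gamma(27, 27/2)
obs 10: x=2 → posterior Gamma(29, 29/2)
obs 11: x=6 → posterior Gamma(35, 31/2)
obs 12: x=4 → posterior Gamma(39, 33/2)
obs 13: x=0 → posterior Gamma(39, 35/2)

k = 11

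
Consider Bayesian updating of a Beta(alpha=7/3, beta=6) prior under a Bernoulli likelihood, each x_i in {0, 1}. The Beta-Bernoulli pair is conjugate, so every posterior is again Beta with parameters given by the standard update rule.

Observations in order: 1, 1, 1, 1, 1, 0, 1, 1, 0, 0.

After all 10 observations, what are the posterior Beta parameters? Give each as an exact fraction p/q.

obs 1: x=1 → posterior Beta(10/3, 6)
obs 2: x=1 → posterior Beta(13/3, 6)
obs 3: x=1 → posterior Beta(16/3, 6)
obs 4: x=1 → posterior Beta(19/3, 6)
obs 5: x=1 → posterior Beta(22/3, 6)
obs 6: x=0 → posterior Beta(22/3, 7)
obs 7: x=1 → posterior Beta(25/3, 7)
obs 8: x=1 → posterior Beta(28/3, 7)
obs 9: x=0 → posterior Beta(28/3, 8)
obs 10: x=0 → posterior Beta(28/3, 9)

alpha=28/3, beta=9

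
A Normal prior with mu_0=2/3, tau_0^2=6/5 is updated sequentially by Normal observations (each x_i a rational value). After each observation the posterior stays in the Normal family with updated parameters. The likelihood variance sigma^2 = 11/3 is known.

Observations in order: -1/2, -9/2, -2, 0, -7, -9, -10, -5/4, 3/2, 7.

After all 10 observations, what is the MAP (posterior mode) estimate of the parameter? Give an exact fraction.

-2561/1410

obs 1: x=-1/2 → posterior Normal(83/219, 66/73)
obs 2: x=-9/2 → posterior Normal(-160/273, 66/91)
obs 3: x=-2 → posterior Normal(-268/327, 66/109)
obs 4: x=0 → posterior Normal(-268/381, 66/127)
obs 5: x=-7 → posterior Normal(-646/435, 66/145)
obs 6: x=-9 → posterior Normal(-1132/489, 66/163)
obs 7: x=-10 → posterior Normal(-1672/543, 66/181)
obs 8: x=-5/4 → posterior Normal(-3479/1194, 66/199)
obs 9: x=3/2 → posterior Normal(-107/42, 66/217)
obs 10: x=7 → posterior Normal(-2561/1410, 66/235)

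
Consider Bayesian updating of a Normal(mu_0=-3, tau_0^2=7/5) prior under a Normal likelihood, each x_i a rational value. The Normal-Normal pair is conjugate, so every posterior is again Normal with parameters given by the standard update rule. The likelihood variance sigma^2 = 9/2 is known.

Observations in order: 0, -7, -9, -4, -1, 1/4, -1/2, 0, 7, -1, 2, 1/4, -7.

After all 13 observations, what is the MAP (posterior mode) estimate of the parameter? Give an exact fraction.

-415/227

obs 1: x=0 → posterior Normal(-135/59, 63/59)
obs 2: x=-7 → posterior Normal(-233/73, 63/73)
obs 3: x=-9 → posterior Normal(-359/87, 21/29)
obs 4: x=-4 → posterior Normal(-415/101, 63/101)
obs 5: x=-1 → posterior Normal(-429/115, 63/115)
obs 6: x=1/4 → posterior Normal(-851/258, 21/43)
obs 7: x=-1/2 → posterior Normal(-865/286, 63/143)
obs 8: x=0 → posterior Normal(-865/314, 63/157)
obs 9: x=7 → posterior Normal(-223/114, 7/19)
obs 10: x=-1 → posterior Normal(-697/370, 63/185)
obs 11: x=2 → posterior Normal(-641/398, 63/199)
obs 12: x=1/4 → posterior Normal(-317/213, 21/71)
obs 13: x=-7 → posterior Normal(-415/227, 63/227)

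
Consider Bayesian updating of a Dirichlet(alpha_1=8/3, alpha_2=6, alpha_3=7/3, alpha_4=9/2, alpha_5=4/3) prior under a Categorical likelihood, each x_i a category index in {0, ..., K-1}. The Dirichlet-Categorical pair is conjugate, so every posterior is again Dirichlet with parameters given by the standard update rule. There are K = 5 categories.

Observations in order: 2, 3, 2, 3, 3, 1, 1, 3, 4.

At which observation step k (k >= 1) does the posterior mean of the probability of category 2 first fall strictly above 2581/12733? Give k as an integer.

k = 3

obs 1: x=2 → posterior Dirichlet(8/3, 6, 10/3, 9/2, 4/3)
obs 2: x=3 → posterior Dirichlet(8/3, 6, 10/3, 11/2, 4/3)
obs 3: x=2 → posterior Dirichlet(8/3, 6, 13/3, 11/2, 4/3)
obs 4: x=3 → posterior Dirichlet(8/3, 6, 13/3, 13/2, 4/3)
obs 5: x=3 → posterior Dirichlet(8/3, 6, 13/3, 15/2, 4/3)
obs 6: x=1 → posterior Dirichlet(8/3, 7, 13/3, 15/2, 4/3)
obs 7: x=1 → posterior Dirichlet(8/3, 8, 13/3, 15/2, 4/3)
obs 8: x=3 → posterior Dirichlet(8/3, 8, 13/3, 17/2, 4/3)
obs 9: x=4 → posterior Dirichlet(8/3, 8, 13/3, 17/2, 7/3)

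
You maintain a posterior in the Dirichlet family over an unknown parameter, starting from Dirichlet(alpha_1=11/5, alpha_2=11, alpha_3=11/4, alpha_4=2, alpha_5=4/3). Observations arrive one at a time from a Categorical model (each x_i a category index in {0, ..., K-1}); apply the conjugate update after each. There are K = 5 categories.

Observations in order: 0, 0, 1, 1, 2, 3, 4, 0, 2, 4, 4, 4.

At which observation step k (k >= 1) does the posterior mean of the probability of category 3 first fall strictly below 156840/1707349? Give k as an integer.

k = 3

obs 1: x=0 → posterior Dirichlet(16/5, 11, 11/4, 2, 4/3)
obs 2: x=0 → posterior Dirichlet(21/5, 11, 11/4, 2, 4/3)
obs 3: x=1 → posterior Dirichlet(21/5, 12, 11/4, 2, 4/3)
obs 4: x=1 → posterior Dirichlet(21/5, 13, 11/4, 2, 4/3)
obs 5: x=2 → posterior Dirichlet(21/5, 13, 15/4, 2, 4/3)
obs 6: x=3 → posterior Dirichlet(21/5, 13, 15/4, 3, 4/3)
obs 7: x=4 → posterior Dirichlet(21/5, 13, 15/4, 3, 7/3)
obs 8: x=0 → posterior Dirichlet(26/5, 13, 15/4, 3, 7/3)
obs 9: x=2 → posterior Dirichlet(26/5, 13, 19/4, 3, 7/3)
obs 10: x=4 → posterior Dirichlet(26/5, 13, 19/4, 3, 10/3)
obs 11: x=4 → posterior Dirichlet(26/5, 13, 19/4, 3, 13/3)
obs 12: x=4 → posterior Dirichlet(26/5, 13, 19/4, 3, 16/3)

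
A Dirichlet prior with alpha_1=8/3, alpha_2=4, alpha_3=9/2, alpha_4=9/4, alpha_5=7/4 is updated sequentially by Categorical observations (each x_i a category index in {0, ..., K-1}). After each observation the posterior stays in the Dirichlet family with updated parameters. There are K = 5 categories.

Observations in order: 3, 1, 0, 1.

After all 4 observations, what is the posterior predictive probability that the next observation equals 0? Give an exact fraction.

obs 1: x=3 → posterior Dirichlet(8/3, 4, 9/2, 13/4, 7/4)
obs 2: x=1 → posterior Dirichlet(8/3, 5, 9/2, 13/4, 7/4)
obs 3: x=0 → posterior Dirichlet(11/3, 5, 9/2, 13/4, 7/4)
obs 4: x=1 → posterior Dirichlet(11/3, 6, 9/2, 13/4, 7/4)

22/115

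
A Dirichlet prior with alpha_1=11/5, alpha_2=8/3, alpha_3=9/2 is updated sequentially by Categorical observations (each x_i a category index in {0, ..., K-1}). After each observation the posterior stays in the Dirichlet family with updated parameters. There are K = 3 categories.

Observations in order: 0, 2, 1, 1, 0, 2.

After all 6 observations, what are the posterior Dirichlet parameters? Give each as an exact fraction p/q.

alpha_1=21/5, alpha_2=14/3, alpha_3=13/2

obs 1: x=0 → posterior Dirichlet(16/5, 8/3, 9/2)
obs 2: x=2 → posterior Dirichlet(16/5, 8/3, 11/2)
obs 3: x=1 → posterior Dirichlet(16/5, 11/3, 11/2)
obs 4: x=1 → posterior Dirichlet(16/5, 14/3, 11/2)
obs 5: x=0 → posterior Dirichlet(21/5, 14/3, 11/2)
obs 6: x=2 → posterior Dirichlet(21/5, 14/3, 13/2)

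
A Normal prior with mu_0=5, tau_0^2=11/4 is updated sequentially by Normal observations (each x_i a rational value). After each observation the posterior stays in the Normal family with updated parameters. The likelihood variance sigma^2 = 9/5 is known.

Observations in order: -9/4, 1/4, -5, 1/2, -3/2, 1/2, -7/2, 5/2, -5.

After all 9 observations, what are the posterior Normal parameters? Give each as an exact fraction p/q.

mu_0=-125/118, tau_0^2=11/59

obs 1: x=-9/4 → posterior Normal(225/364, 99/91)
obs 2: x=1/4 → posterior Normal(35/73, 99/146)
obs 3: x=-5 → posterior Normal(-205/201, 33/67)
obs 4: x=1/2 → posterior Normal(-355/512, 99/256)
obs 5: x=-3/2 → posterior Normal(-260/311, 99/311)
obs 6: x=1/2 → posterior Normal(-155/244, 33/122)
obs 7: x=-7/2 → posterior Normal(-425/421, 99/421)
obs 8: x=5/2 → posterior Normal(-575/952, 99/476)
obs 9: x=-5 → posterior Normal(-125/118, 11/59)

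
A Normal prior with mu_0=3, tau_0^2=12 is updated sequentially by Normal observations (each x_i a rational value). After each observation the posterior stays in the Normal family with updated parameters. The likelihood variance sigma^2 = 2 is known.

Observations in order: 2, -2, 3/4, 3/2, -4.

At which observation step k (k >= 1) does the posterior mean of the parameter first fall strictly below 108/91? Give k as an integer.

obs 1: x=2 → posterior Normal(15/7, 12/7)
obs 2: x=-2 → posterior Normal(3/13, 12/13)
obs 3: x=3/4 → posterior Normal(15/38, 12/19)
obs 4: x=3/2 → posterior Normal(33/50, 12/25)
obs 5: x=-4 → posterior Normal(-15/62, 12/31)

k = 2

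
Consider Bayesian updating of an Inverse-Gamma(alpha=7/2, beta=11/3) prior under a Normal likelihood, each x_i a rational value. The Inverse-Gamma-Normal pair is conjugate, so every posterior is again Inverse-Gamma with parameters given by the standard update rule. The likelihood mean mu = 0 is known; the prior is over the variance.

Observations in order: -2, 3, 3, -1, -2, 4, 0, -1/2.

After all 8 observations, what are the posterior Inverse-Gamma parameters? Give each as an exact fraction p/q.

obs 1: x=-2 → posterior Inverse-Gamma(4, 17/3)
obs 2: x=3 → posterior Inverse-Gamma(9/2, 61/6)
obs 3: x=3 → posterior Inverse-Gamma(5, 44/3)
obs 4: x=-1 → posterior Inverse-Gamma(11/2, 91/6)
obs 5: x=-2 → posterior Inverse-Gamma(6, 103/6)
obs 6: x=4 → posterior Inverse-Gamma(13/2, 151/6)
obs 7: x=0 → posterior Inverse-Gamma(7, 151/6)
obs 8: x=-1/2 → posterior Inverse-Gamma(15/2, 607/24)

alpha=15/2, beta=607/24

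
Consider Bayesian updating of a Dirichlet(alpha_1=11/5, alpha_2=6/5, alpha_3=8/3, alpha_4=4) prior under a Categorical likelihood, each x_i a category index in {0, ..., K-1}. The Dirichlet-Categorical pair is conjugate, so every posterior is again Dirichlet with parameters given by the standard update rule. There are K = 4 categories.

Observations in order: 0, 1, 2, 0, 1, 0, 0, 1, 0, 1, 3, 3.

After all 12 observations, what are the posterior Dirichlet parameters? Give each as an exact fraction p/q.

alpha_1=36/5, alpha_2=26/5, alpha_3=11/3, alpha_4=6

obs 1: x=0 → posterior Dirichlet(16/5, 6/5, 8/3, 4)
obs 2: x=1 → posterior Dirichlet(16/5, 11/5, 8/3, 4)
obs 3: x=2 → posterior Dirichlet(16/5, 11/5, 11/3, 4)
obs 4: x=0 → posterior Dirichlet(21/5, 11/5, 11/3, 4)
obs 5: x=1 → posterior Dirichlet(21/5, 16/5, 11/3, 4)
obs 6: x=0 → posterior Dirichlet(26/5, 16/5, 11/3, 4)
obs 7: x=0 → posterior Dirichlet(31/5, 16/5, 11/3, 4)
obs 8: x=1 → posterior Dirichlet(31/5, 21/5, 11/3, 4)
obs 9: x=0 → posterior Dirichlet(36/5, 21/5, 11/3, 4)
obs 10: x=1 → posterior Dirichlet(36/5, 26/5, 11/3, 4)
obs 11: x=3 → posterior Dirichlet(36/5, 26/5, 11/3, 5)
obs 12: x=3 → posterior Dirichlet(36/5, 26/5, 11/3, 6)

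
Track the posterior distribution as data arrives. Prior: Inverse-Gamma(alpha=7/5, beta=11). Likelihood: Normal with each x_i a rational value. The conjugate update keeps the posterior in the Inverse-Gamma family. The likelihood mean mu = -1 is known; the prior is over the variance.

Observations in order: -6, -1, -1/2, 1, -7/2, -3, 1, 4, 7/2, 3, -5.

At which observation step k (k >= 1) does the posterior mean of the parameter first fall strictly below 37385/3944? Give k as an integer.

obs 1: x=-6 → posterior Inverse-Gamma(19/10, 47/2)
obs 2: x=-1 → posterior Inverse-Gamma(12/5, 47/2)
obs 3: x=-1/2 → posterior Inverse-Gamma(29/10, 189/8)
obs 4: x=1 → posterior Inverse-Gamma(17/5, 205/8)
obs 5: x=-7/2 → posterior Inverse-Gamma(39/10, 115/4)
obs 6: x=-3 → posterior Inverse-Gamma(22/5, 123/4)
obs 7: x=1 → posterior Inverse-Gamma(49/10, 131/4)
obs 8: x=4 → posterior Inverse-Gamma(27/5, 181/4)
obs 9: x=7/2 → posterior Inverse-Gamma(59/10, 443/8)
obs 10: x=3 → posterior Inverse-Gamma(32/5, 507/8)
obs 11: x=-5 → posterior Inverse-Gamma(69/10, 571/8)

k = 6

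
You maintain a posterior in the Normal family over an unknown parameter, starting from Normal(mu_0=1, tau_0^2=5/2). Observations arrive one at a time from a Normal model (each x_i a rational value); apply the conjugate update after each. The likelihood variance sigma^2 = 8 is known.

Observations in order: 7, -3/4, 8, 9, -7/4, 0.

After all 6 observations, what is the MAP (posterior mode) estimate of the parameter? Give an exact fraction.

247/92

obs 1: x=7 → posterior Normal(17/7, 40/21)
obs 2: x=-3/4 → posterior Normal(189/104, 20/13)
obs 3: x=8 → posterior Normal(349/124, 40/31)
obs 4: x=9 → posterior Normal(529/144, 10/9)
obs 5: x=-7/4 → posterior Normal(247/82, 40/41)
obs 6: x=0 → posterior Normal(247/92, 20/23)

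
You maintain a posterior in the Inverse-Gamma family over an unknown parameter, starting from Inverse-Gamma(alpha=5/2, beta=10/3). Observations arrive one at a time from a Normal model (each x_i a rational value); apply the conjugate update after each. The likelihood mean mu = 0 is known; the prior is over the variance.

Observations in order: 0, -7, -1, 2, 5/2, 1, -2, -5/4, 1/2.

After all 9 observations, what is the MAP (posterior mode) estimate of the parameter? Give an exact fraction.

obs 1: x=0 → posterior Inverse-Gamma(3, 10/3)
obs 2: x=-7 → posterior Inverse-Gamma(7/2, 167/6)
obs 3: x=-1 → posterior Inverse-Gamma(4, 85/3)
obs 4: x=2 → posterior Inverse-Gamma(9/2, 91/3)
obs 5: x=5/2 → posterior Inverse-Gamma(5, 803/24)
obs 6: x=1 → posterior Inverse-Gamma(11/2, 815/24)
obs 7: x=-2 → posterior Inverse-Gamma(6, 863/24)
obs 8: x=-5/4 → posterior Inverse-Gamma(13/2, 3527/96)
obs 9: x=1/2 → posterior Inverse-Gamma(7, 3539/96)

3539/768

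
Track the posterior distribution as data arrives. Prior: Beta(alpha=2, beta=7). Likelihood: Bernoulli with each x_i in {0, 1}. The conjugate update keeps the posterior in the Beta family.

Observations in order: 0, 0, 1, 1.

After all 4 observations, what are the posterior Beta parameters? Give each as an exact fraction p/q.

alpha=4, beta=9

obs 1: x=0 → posterior Beta(2, 8)
obs 2: x=0 → posterior Beta(2, 9)
obs 3: x=1 → posterior Beta(3, 9)
obs 4: x=1 → posterior Beta(4, 9)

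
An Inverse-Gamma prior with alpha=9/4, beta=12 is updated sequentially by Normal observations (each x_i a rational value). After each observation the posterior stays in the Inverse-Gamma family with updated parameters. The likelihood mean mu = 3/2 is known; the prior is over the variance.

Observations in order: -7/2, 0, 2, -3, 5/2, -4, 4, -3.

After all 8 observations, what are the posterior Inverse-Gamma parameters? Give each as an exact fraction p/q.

alpha=25/4, beta=259/4

obs 1: x=-7/2 → posterior Inverse-Gamma(11/4, 49/2)
obs 2: x=0 → posterior Inverse-Gamma(13/4, 205/8)
obs 3: x=2 → posterior Inverse-Gamma(15/4, 103/4)
obs 4: x=-3 → posterior Inverse-Gamma(17/4, 287/8)
obs 5: x=5/2 → posterior Inverse-Gamma(19/4, 291/8)
obs 6: x=-4 → posterior Inverse-Gamma(21/4, 103/2)
obs 7: x=4 → posterior Inverse-Gamma(23/4, 437/8)
obs 8: x=-3 → posterior Inverse-Gamma(25/4, 259/4)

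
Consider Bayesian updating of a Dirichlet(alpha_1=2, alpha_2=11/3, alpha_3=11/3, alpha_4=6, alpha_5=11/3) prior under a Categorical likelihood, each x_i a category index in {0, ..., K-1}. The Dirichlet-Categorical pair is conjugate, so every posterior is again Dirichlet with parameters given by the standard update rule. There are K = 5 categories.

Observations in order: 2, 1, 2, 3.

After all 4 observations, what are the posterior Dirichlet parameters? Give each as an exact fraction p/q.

obs 1: x=2 → posterior Dirichlet(2, 11/3, 14/3, 6, 11/3)
obs 2: x=1 → posterior Dirichlet(2, 14/3, 14/3, 6, 11/3)
obs 3: x=2 → posterior Dirichlet(2, 14/3, 17/3, 6, 11/3)
obs 4: x=3 → posterior Dirichlet(2, 14/3, 17/3, 7, 11/3)

alpha_1=2, alpha_2=14/3, alpha_3=17/3, alpha_4=7, alpha_5=11/3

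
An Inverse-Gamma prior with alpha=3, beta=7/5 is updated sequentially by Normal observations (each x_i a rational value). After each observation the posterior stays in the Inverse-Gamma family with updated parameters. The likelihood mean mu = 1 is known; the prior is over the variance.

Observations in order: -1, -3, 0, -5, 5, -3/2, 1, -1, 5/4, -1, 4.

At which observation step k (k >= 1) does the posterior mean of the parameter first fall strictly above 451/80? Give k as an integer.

obs 1: x=-1 → posterior Inverse-Gamma(7/2, 17/5)
obs 2: x=-3 → posterior Inverse-Gamma(4, 57/5)
obs 3: x=0 → posterior Inverse-Gamma(9/2, 119/10)
obs 4: x=-5 → posterior Inverse-Gamma(5, 299/10)
obs 5: x=5 → posterior Inverse-Gamma(11/2, 379/10)
obs 6: x=-3/2 → posterior Inverse-Gamma(6, 1641/40)
obs 7: x=1 → posterior Inverse-Gamma(13/2, 1641/40)
obs 8: x=-1 → posterior Inverse-Gamma(7, 1721/40)
obs 9: x=5/4 → posterior Inverse-Gamma(15/2, 6889/160)
obs 10: x=-1 → posterior Inverse-Gamma(8, 7209/160)
obs 11: x=4 → posterior Inverse-Gamma(17/2, 7929/160)

k = 4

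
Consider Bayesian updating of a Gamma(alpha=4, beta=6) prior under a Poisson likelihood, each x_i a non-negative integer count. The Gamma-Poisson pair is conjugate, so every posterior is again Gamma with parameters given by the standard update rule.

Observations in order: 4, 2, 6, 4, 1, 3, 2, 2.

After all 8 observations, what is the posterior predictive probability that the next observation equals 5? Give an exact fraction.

obs 1: x=4 → posterior Gamma(8, 7)
obs 2: x=2 → posterior Gamma(10, 8)
obs 3: x=6 → posterior Gamma(16, 9)
obs 4: x=4 → posterior Gamma(20, 10)
obs 5: x=1 → posterior Gamma(21, 11)
obs 6: x=3 → posterior Gamma(24, 12)
obs 7: x=2 → posterior Gamma(26, 13)
obs 8: x=2 → posterior Gamma(28, 14)

24865243071520744324942848551085408256/647159824910983792506158351898193359375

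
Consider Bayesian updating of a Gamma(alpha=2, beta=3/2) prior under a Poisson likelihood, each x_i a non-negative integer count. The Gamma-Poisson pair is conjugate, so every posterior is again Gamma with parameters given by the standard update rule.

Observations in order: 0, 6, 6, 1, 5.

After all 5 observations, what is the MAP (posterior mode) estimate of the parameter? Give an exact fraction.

38/13

obs 1: x=0 → posterior Gamma(2, 5/2)
obs 2: x=6 → posterior Gamma(8, 7/2)
obs 3: x=6 → posterior Gamma(14, 9/2)
obs 4: x=1 → posterior Gamma(15, 11/2)
obs 5: x=5 → posterior Gamma(20, 13/2)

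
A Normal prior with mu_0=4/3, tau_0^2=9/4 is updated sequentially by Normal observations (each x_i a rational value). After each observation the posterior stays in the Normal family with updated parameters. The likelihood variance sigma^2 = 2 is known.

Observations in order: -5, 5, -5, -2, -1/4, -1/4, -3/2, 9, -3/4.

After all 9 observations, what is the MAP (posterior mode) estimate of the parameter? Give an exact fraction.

47/1068

obs 1: x=-5 → posterior Normal(-103/51, 18/17)
obs 2: x=5 → posterior Normal(16/39, 9/13)
obs 3: x=-5 → posterior Normal(-103/105, 18/35)
obs 4: x=-2 → posterior Normal(-157/132, 9/22)
obs 5: x=-1/4 → posterior Normal(-655/636, 18/53)
obs 6: x=-1/4 → posterior Normal(-11/12, 9/31)
obs 7: x=-3/2 → posterior Normal(-211/213, 18/71)
obs 8: x=9 → posterior Normal(2/15, 9/40)
obs 9: x=-3/4 → posterior Normal(47/1068, 18/89)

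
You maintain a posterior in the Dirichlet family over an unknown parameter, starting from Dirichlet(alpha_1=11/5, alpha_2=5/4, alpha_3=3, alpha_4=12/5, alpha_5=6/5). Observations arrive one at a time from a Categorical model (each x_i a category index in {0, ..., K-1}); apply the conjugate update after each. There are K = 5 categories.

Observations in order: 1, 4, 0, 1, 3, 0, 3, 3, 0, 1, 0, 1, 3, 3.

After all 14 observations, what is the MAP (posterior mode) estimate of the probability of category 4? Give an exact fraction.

8/127

obs 1: x=1 → posterior Dirichlet(11/5, 9/4, 3, 12/5, 6/5)
obs 2: x=4 → posterior Dirichlet(11/5, 9/4, 3, 12/5, 11/5)
obs 3: x=0 → posterior Dirichlet(16/5, 9/4, 3, 12/5, 11/5)
obs 4: x=1 → posterior Dirichlet(16/5, 13/4, 3, 12/5, 11/5)
obs 5: x=3 → posterior Dirichlet(16/5, 13/4, 3, 17/5, 11/5)
obs 6: x=0 → posterior Dirichlet(21/5, 13/4, 3, 17/5, 11/5)
obs 7: x=3 → posterior Dirichlet(21/5, 13/4, 3, 22/5, 11/5)
obs 8: x=3 → posterior Dirichlet(21/5, 13/4, 3, 27/5, 11/5)
obs 9: x=0 → posterior Dirichlet(26/5, 13/4, 3, 27/5, 11/5)
obs 10: x=1 → posterior Dirichlet(26/5, 17/4, 3, 27/5, 11/5)
obs 11: x=0 → posterior Dirichlet(31/5, 17/4, 3, 27/5, 11/5)
obs 12: x=1 → posterior Dirichlet(31/5, 21/4, 3, 27/5, 11/5)
obs 13: x=3 → posterior Dirichlet(31/5, 21/4, 3, 32/5, 11/5)
obs 14: x=3 → posterior Dirichlet(31/5, 21/4, 3, 37/5, 11/5)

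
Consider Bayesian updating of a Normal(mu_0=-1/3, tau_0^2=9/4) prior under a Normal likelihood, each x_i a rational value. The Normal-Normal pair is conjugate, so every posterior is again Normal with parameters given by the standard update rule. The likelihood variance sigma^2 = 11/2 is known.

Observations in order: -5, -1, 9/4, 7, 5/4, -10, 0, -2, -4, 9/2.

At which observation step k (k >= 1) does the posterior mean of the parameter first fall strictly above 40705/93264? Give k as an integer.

k = 5

obs 1: x=-5 → posterior Normal(-157/93, 99/62)
obs 2: x=-1 → posterior Normal(-23/15, 99/80)
obs 3: x=9/4 → posterior Normal(-493/588, 99/98)
obs 4: x=7 → posterior Normal(263/696, 99/116)
obs 5: x=5/4 → posterior Normal(199/402, 99/134)
obs 6: x=-10 → posterior Normal(-341/456, 99/152)
obs 7: x=0 → posterior Normal(-341/510, 99/170)
obs 8: x=-2 → posterior Normal(-449/564, 99/188)
obs 9: x=-4 → posterior Normal(-665/618, 99/206)
obs 10: x=9/2 → posterior Normal(-211/336, 99/224)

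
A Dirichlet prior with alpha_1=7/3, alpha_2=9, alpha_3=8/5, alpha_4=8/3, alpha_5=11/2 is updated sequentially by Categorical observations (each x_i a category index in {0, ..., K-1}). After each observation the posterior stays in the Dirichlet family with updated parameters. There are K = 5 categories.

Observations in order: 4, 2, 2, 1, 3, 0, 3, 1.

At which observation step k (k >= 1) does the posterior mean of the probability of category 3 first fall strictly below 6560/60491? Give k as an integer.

k = 4

obs 1: x=4 → posterior Dirichlet(7/3, 9, 8/5, 8/3, 13/2)
obs 2: x=2 → posterior Dirichlet(7/3, 9, 13/5, 8/3, 13/2)
obs 3: x=2 → posterior Dirichlet(7/3, 9, 18/5, 8/3, 13/2)
obs 4: x=1 → posterior Dirichlet(7/3, 10, 18/5, 8/3, 13/2)
obs 5: x=3 → posterior Dirichlet(7/3, 10, 18/5, 11/3, 13/2)
obs 6: x=0 → posterior Dirichlet(10/3, 10, 18/5, 11/3, 13/2)
obs 7: x=3 → posterior Dirichlet(10/3, 10, 18/5, 14/3, 13/2)
obs 8: x=1 → posterior Dirichlet(10/3, 11, 18/5, 14/3, 13/2)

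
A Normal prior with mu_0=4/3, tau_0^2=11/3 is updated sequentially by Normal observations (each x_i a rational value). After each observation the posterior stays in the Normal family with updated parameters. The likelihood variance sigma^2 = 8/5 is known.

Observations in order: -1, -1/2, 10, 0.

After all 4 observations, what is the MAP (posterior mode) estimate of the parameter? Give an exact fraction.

999/488

obs 1: x=-1 → posterior Normal(-23/79, 88/79)
obs 2: x=-1/2 → posterior Normal(-101/268, 44/67)
obs 3: x=10 → posterior Normal(37/14, 88/189)
obs 4: x=0 → posterior Normal(999/488, 22/61)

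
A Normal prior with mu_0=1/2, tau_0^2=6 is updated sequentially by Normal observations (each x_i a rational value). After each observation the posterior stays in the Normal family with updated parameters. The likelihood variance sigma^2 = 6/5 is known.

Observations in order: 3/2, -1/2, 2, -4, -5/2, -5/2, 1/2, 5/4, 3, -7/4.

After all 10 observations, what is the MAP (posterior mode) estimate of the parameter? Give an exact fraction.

-29/102

obs 1: x=3/2 → posterior Normal(4/3, 1)
obs 2: x=-1/2 → posterior Normal(1/2, 6/11)
obs 3: x=2 → posterior Normal(31/32, 3/8)
obs 4: x=-4 → posterior Normal(-3/14, 2/7)
obs 5: x=-5/2 → posterior Normal(-17/26, 3/13)
obs 6: x=-5/2 → posterior Normal(-59/62, 6/31)
obs 7: x=1/2 → posterior Normal(-3/4, 1/6)
obs 8: x=5/4 → posterior Normal(-83/164, 6/41)
obs 9: x=3 → posterior Normal(-1/8, 3/23)
obs 10: x=-7/4 → posterior Normal(-29/102, 2/17)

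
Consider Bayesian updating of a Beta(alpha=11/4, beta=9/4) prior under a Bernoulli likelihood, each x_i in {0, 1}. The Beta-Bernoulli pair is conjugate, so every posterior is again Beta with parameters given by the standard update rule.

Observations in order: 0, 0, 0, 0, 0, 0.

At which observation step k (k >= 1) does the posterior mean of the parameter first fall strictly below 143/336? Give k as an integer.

k = 2

obs 1: x=0 → posterior Beta(11/4, 13/4)
obs 2: x=0 → posterior Beta(11/4, 17/4)
obs 3: x=0 → posterior Beta(11/4, 21/4)
obs 4: x=0 → posterior Beta(11/4, 25/4)
obs 5: x=0 → posterior Beta(11/4, 29/4)
obs 6: x=0 → posterior Beta(11/4, 33/4)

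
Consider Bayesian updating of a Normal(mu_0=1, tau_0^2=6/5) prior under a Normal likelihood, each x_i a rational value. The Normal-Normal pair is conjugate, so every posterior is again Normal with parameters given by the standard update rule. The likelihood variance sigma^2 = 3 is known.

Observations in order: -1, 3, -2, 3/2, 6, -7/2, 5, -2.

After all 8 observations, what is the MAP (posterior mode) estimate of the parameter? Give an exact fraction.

19/21

obs 1: x=-1 → posterior Normal(3/7, 6/7)
obs 2: x=3 → posterior Normal(1, 2/3)
obs 3: x=-2 → posterior Normal(5/11, 6/11)
obs 4: x=3/2 → posterior Normal(8/13, 6/13)
obs 5: x=6 → posterior Normal(4/3, 2/5)
obs 6: x=-7/2 → posterior Normal(13/17, 6/17)
obs 7: x=5 → posterior Normal(23/19, 6/19)
obs 8: x=-2 → posterior Normal(19/21, 2/7)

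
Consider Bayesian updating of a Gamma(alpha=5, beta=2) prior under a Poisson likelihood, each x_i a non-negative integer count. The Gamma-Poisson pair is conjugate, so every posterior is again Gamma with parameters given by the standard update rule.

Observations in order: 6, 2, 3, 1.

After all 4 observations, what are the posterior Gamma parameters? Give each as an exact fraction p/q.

obs 1: x=6 → posterior Gamma(11, 3)
obs 2: x=2 → posterior Gamma(13, 4)
obs 3: x=3 → posterior Gamma(16, 5)
obs 4: x=1 → posterior Gamma(17, 6)

alpha=17, beta=6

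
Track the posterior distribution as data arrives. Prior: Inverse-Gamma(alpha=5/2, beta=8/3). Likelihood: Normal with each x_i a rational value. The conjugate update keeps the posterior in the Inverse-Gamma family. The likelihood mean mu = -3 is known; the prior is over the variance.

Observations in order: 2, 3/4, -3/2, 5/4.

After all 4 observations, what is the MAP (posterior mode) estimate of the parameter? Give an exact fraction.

obs 1: x=2 → posterior Inverse-Gamma(3, 91/6)
obs 2: x=3/4 → posterior Inverse-Gamma(7/2, 2131/96)
obs 3: x=-3/2 → posterior Inverse-Gamma(4, 2239/96)
obs 4: x=5/4 → posterior Inverse-Gamma(9/2, 1553/48)

1553/264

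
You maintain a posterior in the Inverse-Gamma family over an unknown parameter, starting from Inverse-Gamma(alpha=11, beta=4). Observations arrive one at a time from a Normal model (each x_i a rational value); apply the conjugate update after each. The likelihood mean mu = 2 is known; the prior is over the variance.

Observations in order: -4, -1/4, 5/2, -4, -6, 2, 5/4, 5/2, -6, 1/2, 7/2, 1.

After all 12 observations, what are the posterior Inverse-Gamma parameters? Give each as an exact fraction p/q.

alpha=17, beta=1757/16

obs 1: x=-4 → posterior Inverse-Gamma(23/2, 22)
obs 2: x=-1/4 → posterior Inverse-Gamma(12, 785/32)
obs 3: x=5/2 → posterior Inverse-Gamma(25/2, 789/32)
obs 4: x=-4 → posterior Inverse-Gamma(13, 1365/32)
obs 5: x=-6 → posterior Inverse-Gamma(27/2, 2389/32)
obs 6: x=2 → posterior Inverse-Gamma(14, 2389/32)
obs 7: x=5/4 → posterior Inverse-Gamma(29/2, 1199/16)
obs 8: x=5/2 → posterior Inverse-Gamma(15, 1201/16)
obs 9: x=-6 → posterior Inverse-Gamma(31/2, 1713/16)
obs 10: x=1/2 → posterior Inverse-Gamma(16, 1731/16)
obs 11: x=7/2 → posterior Inverse-Gamma(33/2, 1749/16)
obs 12: x=1 → posterior Inverse-Gamma(17, 1757/16)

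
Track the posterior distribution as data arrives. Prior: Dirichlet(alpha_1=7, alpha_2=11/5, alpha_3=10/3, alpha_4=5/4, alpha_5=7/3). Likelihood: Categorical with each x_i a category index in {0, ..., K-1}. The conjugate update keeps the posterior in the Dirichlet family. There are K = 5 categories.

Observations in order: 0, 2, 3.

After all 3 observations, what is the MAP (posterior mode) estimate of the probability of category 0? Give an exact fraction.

obs 1: x=0 → posterior Dirichlet(8, 11/5, 10/3, 5/4, 7/3)
obs 2: x=2 → posterior Dirichlet(8, 11/5, 13/3, 5/4, 7/3)
obs 3: x=3 → posterior Dirichlet(8, 11/5, 13/3, 9/4, 7/3)

60/121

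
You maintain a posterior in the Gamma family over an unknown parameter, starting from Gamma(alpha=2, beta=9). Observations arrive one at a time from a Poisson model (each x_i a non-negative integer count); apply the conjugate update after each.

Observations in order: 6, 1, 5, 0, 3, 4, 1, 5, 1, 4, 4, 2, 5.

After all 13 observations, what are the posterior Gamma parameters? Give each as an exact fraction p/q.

obs 1: x=6 → posterior Gamma(8, 10)
obs 2: x=1 → posterior Gamma(9, 11)
obs 3: x=5 → posterior Gamma(14, 12)
obs 4: x=0 → posterior Gamma(14, 13)
obs 5: x=3 → posterior Gamma(17, 14)
obs 6: x=4 → posterior Gamma(21, 15)
obs 7: x=1 → posterior Gamma(22, 16)
obs 8: x=5 → posterior Gamma(27, 17)
obs 9: x=1 → posterior Gamma(28, 18)
obs 10: x=4 → posterior Gamma(32, 19)
obs 11: x=4 → posterior Gamma(36, 20)
obs 12: x=2 → posterior Gamma(38, 21)
obs 13: x=5 → posterior Gamma(43, 22)

alpha=43, beta=22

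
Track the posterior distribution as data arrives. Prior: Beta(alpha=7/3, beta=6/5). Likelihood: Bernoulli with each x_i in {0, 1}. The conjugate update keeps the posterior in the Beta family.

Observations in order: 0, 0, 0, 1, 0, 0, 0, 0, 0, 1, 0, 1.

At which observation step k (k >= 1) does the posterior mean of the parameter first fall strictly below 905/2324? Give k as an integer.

k = 3

obs 1: x=0 → posterior Beta(7/3, 11/5)
obs 2: x=0 → posterior Beta(7/3, 16/5)
obs 3: x=0 → posterior Beta(7/3, 21/5)
obs 4: x=1 → posterior Beta(10/3, 21/5)
obs 5: x=0 → posterior Beta(10/3, 26/5)
obs 6: x=0 → posterior Beta(10/3, 31/5)
obs 7: x=0 → posterior Beta(10/3, 36/5)
obs 8: x=0 → posterior Beta(10/3, 41/5)
obs 9: x=0 → posterior Beta(10/3, 46/5)
obs 10: x=1 → posterior Beta(13/3, 46/5)
obs 11: x=0 → posterior Beta(13/3, 51/5)
obs 12: x=1 → posterior Beta(16/3, 51/5)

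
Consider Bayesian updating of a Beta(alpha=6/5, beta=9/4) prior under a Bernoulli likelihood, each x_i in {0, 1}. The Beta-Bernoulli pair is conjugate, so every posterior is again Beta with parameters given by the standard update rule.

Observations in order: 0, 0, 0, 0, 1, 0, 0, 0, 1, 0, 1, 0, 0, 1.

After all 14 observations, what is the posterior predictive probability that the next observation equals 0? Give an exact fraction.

obs 1: x=0 → posterior Beta(6/5, 13/4)
obs 2: x=0 → posterior Beta(6/5, 17/4)
obs 3: x=0 → posterior Beta(6/5, 21/4)
obs 4: x=0 → posterior Beta(6/5, 25/4)
obs 5: x=1 → posterior Beta(11/5, 25/4)
obs 6: x=0 → posterior Beta(11/5, 29/4)
obs 7: x=0 → posterior Beta(11/5, 33/4)
obs 8: x=0 → posterior Beta(11/5, 37/4)
obs 9: x=1 → posterior Beta(16/5, 37/4)
obs 10: x=0 → posterior Beta(16/5, 41/4)
obs 11: x=1 → posterior Beta(21/5, 41/4)
obs 12: x=0 → posterior Beta(21/5, 45/4)
obs 13: x=0 → posterior Beta(21/5, 49/4)
obs 14: x=1 → posterior Beta(26/5, 49/4)

245/349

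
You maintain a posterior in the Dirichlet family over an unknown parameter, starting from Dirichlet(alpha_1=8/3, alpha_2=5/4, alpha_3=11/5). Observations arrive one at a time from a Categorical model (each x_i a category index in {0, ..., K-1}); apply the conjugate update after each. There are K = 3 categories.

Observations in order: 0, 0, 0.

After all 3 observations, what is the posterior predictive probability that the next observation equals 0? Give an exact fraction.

340/547

obs 1: x=0 → posterior Dirichlet(11/3, 5/4, 11/5)
obs 2: x=0 → posterior Dirichlet(14/3, 5/4, 11/5)
obs 3: x=0 → posterior Dirichlet(17/3, 5/4, 11/5)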